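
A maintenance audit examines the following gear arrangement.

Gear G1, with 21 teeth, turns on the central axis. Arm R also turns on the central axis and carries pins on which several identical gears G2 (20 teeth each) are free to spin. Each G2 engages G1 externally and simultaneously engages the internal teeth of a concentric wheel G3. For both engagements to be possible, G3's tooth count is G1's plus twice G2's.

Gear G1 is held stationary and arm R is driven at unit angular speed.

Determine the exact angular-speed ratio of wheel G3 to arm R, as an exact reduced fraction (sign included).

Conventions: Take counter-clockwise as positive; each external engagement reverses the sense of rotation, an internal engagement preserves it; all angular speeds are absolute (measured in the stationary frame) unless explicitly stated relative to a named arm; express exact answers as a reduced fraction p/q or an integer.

class = planetary set [G3 = 21+2·20 = 61; Willis about the carrier]
ring teeth: 21 + 2·20 = 61
21(ω_sun−ω_arm) = −61(ω_ring−ω_arm),  ω_sun = 0, ω_arm = 1
ω_ring = 1 − (21/61)(0−1) = 82/61
ω_out/ω_in = 82/61

82/61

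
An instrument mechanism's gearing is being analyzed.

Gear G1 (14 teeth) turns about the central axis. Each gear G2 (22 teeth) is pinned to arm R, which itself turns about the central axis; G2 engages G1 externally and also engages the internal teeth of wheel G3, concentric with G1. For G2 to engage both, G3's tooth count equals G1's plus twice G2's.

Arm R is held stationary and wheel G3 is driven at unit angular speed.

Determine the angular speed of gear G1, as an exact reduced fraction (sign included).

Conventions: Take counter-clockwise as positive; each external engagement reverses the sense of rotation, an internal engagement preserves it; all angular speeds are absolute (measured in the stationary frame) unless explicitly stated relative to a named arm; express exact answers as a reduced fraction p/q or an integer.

class = planetary set [G3 = 14+2·22 = 58; Willis about the carrier]
ring teeth: 14 + 2·22 = 58
14(ω_sun−ω_arm) = −58(ω_ring−ω_arm),  ω_arm = 0, ω_ring = 1
ω_sun = 0 − (58/14)(1−0) = -29/7
exact speed ratio = -29/7

-29/7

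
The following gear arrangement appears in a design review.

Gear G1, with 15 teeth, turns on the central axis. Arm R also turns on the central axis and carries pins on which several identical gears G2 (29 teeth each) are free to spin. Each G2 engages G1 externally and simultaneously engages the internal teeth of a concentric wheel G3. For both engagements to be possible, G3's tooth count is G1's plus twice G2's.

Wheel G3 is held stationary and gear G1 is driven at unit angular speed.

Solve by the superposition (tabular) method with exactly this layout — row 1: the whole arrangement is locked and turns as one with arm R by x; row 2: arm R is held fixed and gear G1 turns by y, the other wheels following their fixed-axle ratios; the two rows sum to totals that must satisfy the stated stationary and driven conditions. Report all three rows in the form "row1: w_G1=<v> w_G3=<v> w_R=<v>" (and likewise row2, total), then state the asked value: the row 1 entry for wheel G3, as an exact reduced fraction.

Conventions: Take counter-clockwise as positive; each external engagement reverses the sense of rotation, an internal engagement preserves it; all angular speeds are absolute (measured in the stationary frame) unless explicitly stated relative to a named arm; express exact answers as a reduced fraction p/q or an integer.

class = planetary set [G3 = 15+2·29 = 73; Willis about the carrier]
superposition row 1 [locked train]: every member turns x
superposition row 2 [arm held]: sun y, ring −(15/73)·y, arm 0
boundary: total ω_ring = x − (15/73)·y = 0 and total ω_sun = x + y = 1  ⇒  y = 73/88, x = 15/88
row 2 ring = −(15/73)·73/88 = -15/88
totals (row 1 + row 2): sun 15/88 + 73/88 = 1, ring 15/88 + (-15/88) = 0, arm 15/88 + 0 = 15/88
asked cell (row1, ring) = 15/88

row1: w_G1=15/88 w_G3=15/88 w_R=15/88
row2: w_G1=73/88 w_G3=-15/88 w_R=0
total: w_G1=1 w_G3=0 w_R=15/88
asked value: 15/88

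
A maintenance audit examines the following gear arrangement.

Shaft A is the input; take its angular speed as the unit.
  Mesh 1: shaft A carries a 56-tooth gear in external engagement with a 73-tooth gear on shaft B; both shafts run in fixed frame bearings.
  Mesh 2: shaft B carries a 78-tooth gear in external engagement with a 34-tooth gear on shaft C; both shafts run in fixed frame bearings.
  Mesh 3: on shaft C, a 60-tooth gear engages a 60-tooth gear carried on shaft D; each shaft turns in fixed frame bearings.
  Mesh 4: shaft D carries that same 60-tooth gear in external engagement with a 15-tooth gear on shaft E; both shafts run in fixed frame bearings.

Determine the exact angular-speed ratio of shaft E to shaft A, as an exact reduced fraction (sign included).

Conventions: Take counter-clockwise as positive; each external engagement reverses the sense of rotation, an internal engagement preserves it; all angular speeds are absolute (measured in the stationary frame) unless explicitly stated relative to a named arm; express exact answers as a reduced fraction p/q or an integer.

class = fixed-axis compound train [4 meshes; 4 ratios multiply, 4 sense flips]
mesh 1 [56T→73T]: running ratio 56/73, sense −
mesh 2 [78T→34T]: running ratio 2184/1241, sense +
mesh 3 [60T→60T]: running ratio 2184/1241, sense −
mesh 4 [60T→15T]: running ratio 8736/1241, sense +
ω_out/ω_in = 8736/1241

8736/1241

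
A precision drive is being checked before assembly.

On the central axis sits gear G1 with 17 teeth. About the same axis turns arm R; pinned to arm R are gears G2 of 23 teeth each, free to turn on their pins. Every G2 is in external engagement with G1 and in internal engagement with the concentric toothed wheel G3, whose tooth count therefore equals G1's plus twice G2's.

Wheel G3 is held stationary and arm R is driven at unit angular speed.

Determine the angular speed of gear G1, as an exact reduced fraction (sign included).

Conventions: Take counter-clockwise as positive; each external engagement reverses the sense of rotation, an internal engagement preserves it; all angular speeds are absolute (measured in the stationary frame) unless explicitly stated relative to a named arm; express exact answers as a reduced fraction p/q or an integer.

topology: planetary set — G1 17T / G2 23T / G3 63T, arm = carrier (Willis)
ring teeth: 17 + 2·23 = 63
17(ω_sun−ω_arm) = −63(ω_ring−ω_arm),  ω_ring = 0, ω_arm = 1
ω_sun = 1 − (63/17)(0−1) = 80/17
exact speed ratio = 80/17

80/17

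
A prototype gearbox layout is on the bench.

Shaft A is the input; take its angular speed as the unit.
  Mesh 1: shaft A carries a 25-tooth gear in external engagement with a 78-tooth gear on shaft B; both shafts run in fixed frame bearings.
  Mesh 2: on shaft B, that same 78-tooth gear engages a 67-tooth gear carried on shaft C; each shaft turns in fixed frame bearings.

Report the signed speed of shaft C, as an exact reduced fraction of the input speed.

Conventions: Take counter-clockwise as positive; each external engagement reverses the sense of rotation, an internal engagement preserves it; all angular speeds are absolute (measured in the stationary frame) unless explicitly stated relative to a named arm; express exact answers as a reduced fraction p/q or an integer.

2-mesh fixed-axis compound train (all bearings frame-fixed)
mesh 1 [25T→78T]: |ω|/ω_in = 1×25/78 = 25/78, sense flips to −
mesh 2 [78T→67T]: |ω|/ω_in = (25/78)×78/67 = 25/67, sense flips to +
signed output speed (× input speed) = 25/67

25/67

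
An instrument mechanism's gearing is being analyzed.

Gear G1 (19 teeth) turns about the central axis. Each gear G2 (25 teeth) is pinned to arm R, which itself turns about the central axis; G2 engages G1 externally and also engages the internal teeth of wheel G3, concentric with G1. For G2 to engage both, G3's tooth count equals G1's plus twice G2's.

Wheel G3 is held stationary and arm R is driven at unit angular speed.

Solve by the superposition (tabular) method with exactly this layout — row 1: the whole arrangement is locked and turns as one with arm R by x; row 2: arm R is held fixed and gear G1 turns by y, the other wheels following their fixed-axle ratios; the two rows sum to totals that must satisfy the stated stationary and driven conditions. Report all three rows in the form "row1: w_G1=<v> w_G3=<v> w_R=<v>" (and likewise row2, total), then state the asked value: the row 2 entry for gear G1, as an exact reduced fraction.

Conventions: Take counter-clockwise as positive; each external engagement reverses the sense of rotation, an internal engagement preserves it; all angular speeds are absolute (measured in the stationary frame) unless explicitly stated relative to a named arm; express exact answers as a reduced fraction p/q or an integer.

class = planetary set [G3 = 19+2·25 = 69; Willis about the carrier]
row 1: whole set turns with the arm by x
row 2: sun turns y, ring = −(19/69)·y, arm 0
boundary: total ω_ring = x − (19/69)·y = 0 and total ω_arm = x = 1  ⇒  y = 69/19, x = 1
row 2 ring = −(19/69)·69/19 = -1
totals (row 1 + row 2): sun 1 + 69/19 = 88/19, ring 1 + (-1) = 0, arm 1 + 0 = 1
asked cell (row2, sun) = 69/19

row1: w_G1=1 w_G3=1 w_R=1
row2: w_G1=69/19 w_G3=-1 w_R=0
total: w_G1=88/19 w_G3=0 w_R=1
asked value: 69/19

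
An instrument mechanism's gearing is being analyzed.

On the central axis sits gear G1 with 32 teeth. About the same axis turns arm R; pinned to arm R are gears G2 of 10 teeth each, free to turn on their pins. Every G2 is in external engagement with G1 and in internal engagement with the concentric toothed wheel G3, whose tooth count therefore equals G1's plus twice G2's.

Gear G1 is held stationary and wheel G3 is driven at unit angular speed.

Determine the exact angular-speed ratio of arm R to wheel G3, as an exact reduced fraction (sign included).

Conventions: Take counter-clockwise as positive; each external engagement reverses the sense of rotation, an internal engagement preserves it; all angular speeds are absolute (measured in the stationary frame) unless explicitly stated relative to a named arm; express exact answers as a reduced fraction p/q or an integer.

planetary set (32T centre, 10T on arm, 52T internal) — Willis relation
ring teeth: 32 + 2·10 = 52
32(ω_sun−ω_arm) = −52(ω_ring−ω_arm),  ω_sun = 0, ω_ring = 1
32(0−ω_arm) = −52(1−ω_arm)  ⇒  84·ω_arm = 52  ⇒  ω_arm = 13/21
ω_out/ω_in = 13/21

13/21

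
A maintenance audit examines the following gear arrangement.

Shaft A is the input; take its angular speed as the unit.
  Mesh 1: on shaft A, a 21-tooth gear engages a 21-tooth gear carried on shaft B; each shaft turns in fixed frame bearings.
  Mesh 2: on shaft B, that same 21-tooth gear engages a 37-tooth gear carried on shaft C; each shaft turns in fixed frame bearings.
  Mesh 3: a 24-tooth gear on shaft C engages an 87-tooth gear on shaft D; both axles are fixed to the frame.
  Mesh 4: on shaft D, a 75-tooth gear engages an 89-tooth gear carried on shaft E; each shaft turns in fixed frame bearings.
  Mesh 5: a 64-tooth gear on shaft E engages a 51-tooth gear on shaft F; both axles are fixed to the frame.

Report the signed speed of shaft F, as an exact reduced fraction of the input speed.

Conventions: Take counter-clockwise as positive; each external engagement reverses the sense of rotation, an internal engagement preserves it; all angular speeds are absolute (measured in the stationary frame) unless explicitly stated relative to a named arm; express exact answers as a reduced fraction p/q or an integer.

5-mesh fixed-axis compound train (all bearings frame-fixed)
mesh 1 [21T→21T]: |ω|/ω_in = 1×21/21 = 1, sense flips to −
mesh 2 [21T→37T]: |ω|/ω_in = 1×21/37 = 21/37, sense flips to +
mesh 3 [24T→87T]: |ω|/ω_in = (21/37)×24/87 = 168/1073, sense flips to −
mesh 4 [75T→89T]: |ω|/ω_in = (168/1073)×75/89 = 12600/95497, sense flips to +
mesh 5 [64T→51T]: |ω|/ω_in = (12600/95497)×64/51 = 268800/1623449, sense flips to −
signed output speed (× input speed) = -268800/1623449

-268800/1623449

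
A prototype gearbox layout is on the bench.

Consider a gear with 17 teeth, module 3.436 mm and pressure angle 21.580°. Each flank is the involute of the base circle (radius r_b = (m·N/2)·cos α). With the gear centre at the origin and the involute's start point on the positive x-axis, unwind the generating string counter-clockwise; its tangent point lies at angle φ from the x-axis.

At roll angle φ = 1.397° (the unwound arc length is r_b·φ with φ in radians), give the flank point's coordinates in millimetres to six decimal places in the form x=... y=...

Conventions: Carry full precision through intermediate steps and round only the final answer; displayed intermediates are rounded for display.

topology: single-mesh involute geometry — m = 3.436, N = 17
pitch radius r_p = m·N/2 = 3.436·17/2 = 29.206000
base radius r_b = r_p·cos α = 29.206000·cos 21.580° = 27.158803
roll angle φ = 1.397° = 0.02438225 rad
x = r_b·(cos φ + φ·sin φ) = 27.166875
y = r_b·(sin φ − φ·cos φ) = 0.000131

x=27.166875 y=0.000131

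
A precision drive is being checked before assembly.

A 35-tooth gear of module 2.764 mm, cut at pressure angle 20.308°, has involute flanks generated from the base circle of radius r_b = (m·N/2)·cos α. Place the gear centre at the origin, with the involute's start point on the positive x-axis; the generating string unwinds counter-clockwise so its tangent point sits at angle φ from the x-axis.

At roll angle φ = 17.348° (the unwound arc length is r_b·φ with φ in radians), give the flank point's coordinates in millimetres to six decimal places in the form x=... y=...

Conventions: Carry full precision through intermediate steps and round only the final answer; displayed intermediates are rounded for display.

x=47.395285 y=0.415889

recognized (one wheel, involute flank): single-mesh tooth geometry, m = 2.764, N = 35
pitch radius r_p = m·N/2 = 2.764·35/2 = 48.370000
base radius r_b = r_p·cos α = 48.370000·cos 20.308° = 45.363344
roll angle φ = 17.348° = 0.30277972 rad
x = r_b·(cos φ + φ·sin φ) = 47.395285
y = r_b·(sin φ − φ·cos φ) = 0.415889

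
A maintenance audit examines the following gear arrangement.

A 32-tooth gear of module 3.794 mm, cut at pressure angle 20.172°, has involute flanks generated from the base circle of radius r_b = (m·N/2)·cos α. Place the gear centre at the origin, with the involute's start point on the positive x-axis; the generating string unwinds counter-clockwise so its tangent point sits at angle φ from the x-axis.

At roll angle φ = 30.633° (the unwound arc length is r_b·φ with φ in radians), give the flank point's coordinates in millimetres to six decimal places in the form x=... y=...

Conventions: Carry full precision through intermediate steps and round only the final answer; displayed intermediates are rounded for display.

topology: single-mesh involute geometry — m = 3.794, N = 32
pitch radius r_p = m·N/2 = 3.794·32/2 = 60.704000
base radius r_b = r_p·cos α = 60.704000·cos 20.172° = 56.980517
roll angle φ = 30.633° = 0.53464671 rad
x = r_b·(cos φ + φ·sin φ) = 64.551577
y = r_b·(sin φ − φ·cos φ) = 2.820594

x=64.551577 y=2.820594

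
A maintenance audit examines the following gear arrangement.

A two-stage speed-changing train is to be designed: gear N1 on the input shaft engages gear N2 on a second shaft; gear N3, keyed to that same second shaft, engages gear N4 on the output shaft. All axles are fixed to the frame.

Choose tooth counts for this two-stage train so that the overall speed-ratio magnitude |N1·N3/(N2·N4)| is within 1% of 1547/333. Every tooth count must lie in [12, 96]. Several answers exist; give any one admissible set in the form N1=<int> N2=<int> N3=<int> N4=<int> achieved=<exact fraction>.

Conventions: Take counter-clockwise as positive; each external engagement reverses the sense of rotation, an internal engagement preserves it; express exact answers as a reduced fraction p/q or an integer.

2-stage fixed-axis compound train for ratio 1547/333
target = 1547/333 in lowest terms: an exact hit needs N1·N3 = k·1547 and N2·N4 = k·333 for one integer k, every count in [12, 96]; additionally prefer no 1:1 stage (N1 ≠ N2, N3 ≠ N4)
k = 1: no 1:1-free in-range split of k·1547 and k·333 into factor pairs; take k = 2
k = 2: N1·N3 = 3094 = 34·91, N2·N4 = 666 = 18·37
achieved = 34·91/(18·37) = 1547/333; |achieved − target| = 0 ≤ 1547/33300 ✓

N1=34 N2=18 N3=91 N4=37 achieved=1547/333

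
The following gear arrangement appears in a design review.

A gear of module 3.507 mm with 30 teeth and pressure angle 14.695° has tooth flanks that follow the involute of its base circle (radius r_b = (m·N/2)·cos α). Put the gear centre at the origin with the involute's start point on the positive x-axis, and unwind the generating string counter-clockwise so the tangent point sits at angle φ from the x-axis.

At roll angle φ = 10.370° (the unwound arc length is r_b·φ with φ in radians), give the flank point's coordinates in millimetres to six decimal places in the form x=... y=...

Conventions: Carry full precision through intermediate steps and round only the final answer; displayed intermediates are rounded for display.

x=51.710896 y=0.100232

single-mesh involute tooth geometry (30T wheel at module 3.507)
pitch radius r_p = m·N/2 = 3.507·30/2 = 52.605000
base radius r_b = r_p·cos α = 52.605000·cos 14.695° = 50.884285
roll angle φ = 10.370° = 0.18099064 rad
x = r_b·(cos φ + φ·sin φ) = 51.710896
y = r_b·(sin φ − φ·cos φ) = 0.100232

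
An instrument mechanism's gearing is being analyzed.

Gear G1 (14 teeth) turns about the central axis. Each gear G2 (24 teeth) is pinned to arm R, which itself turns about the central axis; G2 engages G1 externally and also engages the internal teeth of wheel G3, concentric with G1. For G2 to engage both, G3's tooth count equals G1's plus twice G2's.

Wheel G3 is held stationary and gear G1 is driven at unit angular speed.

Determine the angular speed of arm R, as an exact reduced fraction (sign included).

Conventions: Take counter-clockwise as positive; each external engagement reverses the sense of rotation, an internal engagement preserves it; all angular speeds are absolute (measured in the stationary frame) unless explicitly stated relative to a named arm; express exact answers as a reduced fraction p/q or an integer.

topology: planetary set — G1 14T / G2 24T / G3 62T, arm = carrier (Willis)
ring teeth: 14 + 2·24 = 62
14(ω_sun−ω_arm) = −62(ω_ring−ω_arm),  ω_ring = 0, ω_sun = 1
14(1−ω_arm) = −62(0−ω_arm)  ⇒  76·ω_arm = 14  ⇒  ω_arm = 7/38
exact speed ratio = 7/38

7/38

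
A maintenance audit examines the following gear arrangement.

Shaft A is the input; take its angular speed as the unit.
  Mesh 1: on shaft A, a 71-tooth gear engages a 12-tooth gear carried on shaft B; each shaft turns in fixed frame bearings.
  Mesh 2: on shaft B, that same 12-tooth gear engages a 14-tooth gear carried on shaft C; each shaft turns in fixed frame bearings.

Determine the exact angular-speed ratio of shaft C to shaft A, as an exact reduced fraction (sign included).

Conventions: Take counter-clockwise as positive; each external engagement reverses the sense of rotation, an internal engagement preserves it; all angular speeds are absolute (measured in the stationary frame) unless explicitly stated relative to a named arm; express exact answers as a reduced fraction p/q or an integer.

71/14

class = fixed-axis compound train [2 meshes; 2 ratios multiply, 2 sense flips]
mesh 1 [71T→12T]: running ratio 71/12, sense −
mesh 2 [12T→14T]: running ratio 71/14, sense +
ω_out/ω_in = 71/14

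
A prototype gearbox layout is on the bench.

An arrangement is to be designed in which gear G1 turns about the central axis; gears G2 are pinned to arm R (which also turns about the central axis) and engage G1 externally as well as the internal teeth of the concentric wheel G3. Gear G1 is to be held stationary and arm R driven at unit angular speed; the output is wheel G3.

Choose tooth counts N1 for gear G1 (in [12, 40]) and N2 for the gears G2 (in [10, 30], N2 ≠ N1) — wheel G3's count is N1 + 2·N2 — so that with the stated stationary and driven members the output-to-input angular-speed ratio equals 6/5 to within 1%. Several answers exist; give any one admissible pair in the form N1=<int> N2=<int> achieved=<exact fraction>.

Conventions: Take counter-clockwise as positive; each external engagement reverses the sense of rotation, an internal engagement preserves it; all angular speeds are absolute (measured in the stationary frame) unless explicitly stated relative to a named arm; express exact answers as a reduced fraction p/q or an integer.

topology: planetary set — design target 6/5, arm = carrier (Willis)
Willis with ω_sun = 0: ω_ring/ω_arm = (N1+N3)/N3; set equal to 6/5  ⇒  N3/N1 = 1/(6/5 − 1) = 5
N3 = N1 + 2·N2  ⇒  N2/N1 = (N3/N1 − 1)/2 = (5 − 1)/2 = 2
smallest multiple with N1 ≥ 12 and N2 ≥ 10: k = 12  ⇒  N1 = 12·1 = 12, N2 = 12·2 = 24 (N1 ≤ 40, N2 ≤ 30, N2 ≠ N1 ✓), N3 = 12 + 2·24 = 60
check: (N1+N3)/N3 with N1 = 12, N3 = 60 gives 6/5; |achieved − target| = 0 ≤ 3/250 ✓

N1=12 N2=24 achieved=6/5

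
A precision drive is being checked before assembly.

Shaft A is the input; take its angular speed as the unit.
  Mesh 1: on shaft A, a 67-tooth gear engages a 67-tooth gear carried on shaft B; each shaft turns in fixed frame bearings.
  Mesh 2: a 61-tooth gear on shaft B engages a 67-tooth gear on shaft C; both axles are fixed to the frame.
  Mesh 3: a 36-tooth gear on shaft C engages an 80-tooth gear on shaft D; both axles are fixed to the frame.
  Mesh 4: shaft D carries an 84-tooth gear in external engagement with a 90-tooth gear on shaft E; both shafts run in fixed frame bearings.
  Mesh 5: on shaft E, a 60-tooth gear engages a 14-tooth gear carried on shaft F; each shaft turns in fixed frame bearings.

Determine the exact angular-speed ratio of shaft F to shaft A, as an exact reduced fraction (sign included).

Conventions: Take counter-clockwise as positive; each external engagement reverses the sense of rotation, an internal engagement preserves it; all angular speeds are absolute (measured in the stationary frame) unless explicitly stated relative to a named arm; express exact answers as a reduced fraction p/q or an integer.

class = fixed-axis compound train [5 meshes; 5 ratios multiply, 5 sense flips]
mesh 1 [67T→67T]: running ratio 1, sense −
mesh 2 [61T→67T]: running ratio 61/67, sense +
mesh 3 [36T→80T]: running ratio 549/1340, sense −
mesh 4 [84T→90T]: running ratio 1281/3350, sense +
mesh 5 [60T→14T]: running ratio 549/335, sense −
ω_out/ω_in = -549/335

-549/335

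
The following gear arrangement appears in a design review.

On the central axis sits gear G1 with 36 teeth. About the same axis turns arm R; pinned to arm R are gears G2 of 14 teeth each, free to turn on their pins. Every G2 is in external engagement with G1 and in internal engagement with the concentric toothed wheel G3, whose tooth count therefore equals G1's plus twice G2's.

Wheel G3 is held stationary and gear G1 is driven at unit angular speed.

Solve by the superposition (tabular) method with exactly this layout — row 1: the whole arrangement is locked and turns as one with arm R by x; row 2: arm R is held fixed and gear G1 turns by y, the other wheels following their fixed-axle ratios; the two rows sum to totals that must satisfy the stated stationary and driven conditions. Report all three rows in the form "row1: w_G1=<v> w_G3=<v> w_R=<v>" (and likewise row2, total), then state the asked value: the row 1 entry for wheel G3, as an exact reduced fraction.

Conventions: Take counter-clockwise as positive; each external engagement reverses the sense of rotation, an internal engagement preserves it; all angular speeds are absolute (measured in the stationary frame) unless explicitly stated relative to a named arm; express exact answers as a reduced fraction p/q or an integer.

class = planetary set [G3 = 36+2·14 = 64; Willis about the carrier]
row 1 (train locked, turned with arm): all members turn x
superposition row 2 [arm held]: sun y, ring −(36/64)·y, arm 0
boundary: total ω_ring = x − (36/64)·y = 0 and total ω_sun = x + y = 1  ⇒  y = 16/25, x = 9/25
row 2 ring = −(36/64)·16/25 = -9/25
totals (row 1 + row 2): sun 9/25 + 16/25 = 1, ring 9/25 + (-9/25) = 0, arm 9/25 + 0 = 9/25
asked cell (row1, ring) = 9/25

row1: w_G1=9/25 w_G3=9/25 w_R=9/25
row2: w_G1=16/25 w_G3=-9/25 w_R=0
total: w_G1=1 w_G3=0 w_R=9/25
asked value: 9/25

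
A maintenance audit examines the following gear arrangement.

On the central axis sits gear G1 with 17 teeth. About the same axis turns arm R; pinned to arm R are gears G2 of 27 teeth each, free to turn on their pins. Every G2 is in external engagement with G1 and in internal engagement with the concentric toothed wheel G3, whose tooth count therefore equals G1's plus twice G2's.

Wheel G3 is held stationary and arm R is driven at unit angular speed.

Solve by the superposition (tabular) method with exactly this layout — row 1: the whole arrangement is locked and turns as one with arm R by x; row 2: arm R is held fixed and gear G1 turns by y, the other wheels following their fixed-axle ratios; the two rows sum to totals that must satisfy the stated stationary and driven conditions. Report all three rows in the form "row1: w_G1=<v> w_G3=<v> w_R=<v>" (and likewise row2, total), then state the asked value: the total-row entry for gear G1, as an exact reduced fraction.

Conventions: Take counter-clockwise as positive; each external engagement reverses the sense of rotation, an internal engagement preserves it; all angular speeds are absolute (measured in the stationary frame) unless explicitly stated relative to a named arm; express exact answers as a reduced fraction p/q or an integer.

row1: w_G1=1 w_G3=1 w_R=1
row2: w_G1=71/17 w_G3=-1 w_R=0
total: w_G1=88/17 w_G3=0 w_R=1
asked value: 88/17

recognized (axles ride arm R): planetary set, 17/27/71 teeth
row 1: whole set turns with the arm by x
superposition row 2 [arm held]: sun y, ring −(17/71)·y, arm 0
boundary: total ω_ring = x − (17/71)·y = 0 and total ω_arm = x = 1  ⇒  y = 71/17, x = 1
row 2 ring = −(17/71)·71/17 = -1
totals (row 1 + row 2): sun 1 + 71/17 = 88/17, ring 1 + (-1) = 0, arm 1 + 0 = 1
asked cell (total, sun) = 88/17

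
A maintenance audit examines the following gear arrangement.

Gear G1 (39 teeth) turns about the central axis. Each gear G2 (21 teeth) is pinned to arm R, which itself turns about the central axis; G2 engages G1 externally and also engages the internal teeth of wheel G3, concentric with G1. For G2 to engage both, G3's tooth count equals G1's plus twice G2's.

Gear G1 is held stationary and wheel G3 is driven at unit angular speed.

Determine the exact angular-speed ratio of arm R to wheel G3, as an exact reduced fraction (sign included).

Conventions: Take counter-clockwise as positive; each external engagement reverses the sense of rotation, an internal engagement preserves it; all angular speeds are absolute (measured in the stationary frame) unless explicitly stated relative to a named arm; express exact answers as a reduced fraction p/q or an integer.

planetary set (39T centre, 21T on arm, 81T internal) — Willis relation
ring teeth: 39 + 2·21 = 81
39(ω_sun−ω_arm) = −81(ω_ring−ω_arm),  ω_sun = 0, ω_ring = 1
39(0−ω_arm) = −81(1−ω_arm)  ⇒  120·ω_arm = 81  ⇒  ω_arm = 27/40
ω_out/ω_in = 27/40

27/40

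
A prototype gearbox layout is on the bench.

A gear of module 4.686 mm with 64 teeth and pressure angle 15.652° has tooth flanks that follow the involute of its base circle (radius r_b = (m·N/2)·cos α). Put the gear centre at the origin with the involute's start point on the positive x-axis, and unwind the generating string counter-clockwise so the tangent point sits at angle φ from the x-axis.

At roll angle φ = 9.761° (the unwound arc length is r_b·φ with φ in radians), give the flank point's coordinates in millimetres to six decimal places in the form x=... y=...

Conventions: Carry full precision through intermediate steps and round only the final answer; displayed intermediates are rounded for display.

x=146.471659 y=0.237287

class = single-mesh tooth geometry [base-circle involute, m = 4.686, 64T]
pitch radius r_p = m·N/2 = 4.686·64/2 = 149.952000
base radius r_b = r_p·cos α = 149.952000·cos 15.652° = 144.391496
roll angle φ = 9.761° = 0.17036159 rad
x = r_b·(cos φ + φ·sin φ) = 146.471659
y = r_b·(sin φ − φ·cos φ) = 0.237287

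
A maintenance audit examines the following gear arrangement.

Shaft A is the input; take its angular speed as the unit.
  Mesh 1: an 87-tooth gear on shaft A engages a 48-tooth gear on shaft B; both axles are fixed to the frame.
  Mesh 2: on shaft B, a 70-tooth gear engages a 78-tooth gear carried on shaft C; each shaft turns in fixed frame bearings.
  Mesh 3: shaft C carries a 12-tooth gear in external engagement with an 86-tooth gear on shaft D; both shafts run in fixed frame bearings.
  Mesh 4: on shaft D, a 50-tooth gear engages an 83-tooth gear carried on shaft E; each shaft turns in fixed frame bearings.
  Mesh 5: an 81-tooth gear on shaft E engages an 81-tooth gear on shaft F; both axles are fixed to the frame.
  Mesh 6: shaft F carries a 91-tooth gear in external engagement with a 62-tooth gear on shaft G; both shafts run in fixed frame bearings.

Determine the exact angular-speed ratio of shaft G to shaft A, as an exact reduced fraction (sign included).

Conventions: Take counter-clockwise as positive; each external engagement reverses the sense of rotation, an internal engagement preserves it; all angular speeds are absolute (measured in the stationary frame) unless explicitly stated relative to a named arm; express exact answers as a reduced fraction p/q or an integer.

177625/885112

class = fixed-axis compound train [6 meshes; 6 ratios multiply, 6 sense flips]
mesh 1 [87T→48T]: running ratio 29/16, sense −
mesh 2 [70T→78T]: running ratio 1015/624, sense +
mesh 3 [12T→86T]: running ratio 1015/4472, sense −
mesh 4 [50T→83T]: running ratio 25375/185588, sense +
mesh 5 [81T→81T]: running ratio 25375/185588, sense −
mesh 6 [91T→62T]: running ratio 177625/885112, sense +
ω_out/ω_in = 177625/885112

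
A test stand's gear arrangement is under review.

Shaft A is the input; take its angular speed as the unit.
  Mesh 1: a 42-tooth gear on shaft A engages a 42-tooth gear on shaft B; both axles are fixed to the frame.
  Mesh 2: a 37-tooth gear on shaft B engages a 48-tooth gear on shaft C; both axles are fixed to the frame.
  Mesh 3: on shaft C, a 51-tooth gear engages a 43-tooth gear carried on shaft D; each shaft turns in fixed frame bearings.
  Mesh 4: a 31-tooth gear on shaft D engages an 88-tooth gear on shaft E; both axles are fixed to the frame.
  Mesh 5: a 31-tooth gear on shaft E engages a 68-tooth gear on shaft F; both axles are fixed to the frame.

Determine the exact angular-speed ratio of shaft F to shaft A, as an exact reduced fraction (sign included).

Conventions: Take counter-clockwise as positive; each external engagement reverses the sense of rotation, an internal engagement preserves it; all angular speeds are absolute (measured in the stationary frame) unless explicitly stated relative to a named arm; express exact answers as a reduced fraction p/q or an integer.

class = fixed-axis compound train [5 meshes; 5 ratios multiply, 5 sense flips]
mesh 1 [42T→42T]: running ratio 1, sense −
mesh 2 [37T→48T]: running ratio 37/48, sense +
mesh 3 [51T→43T]: running ratio 629/688, sense −
mesh 4 [31T→88T]: running ratio 19499/60544, sense +
mesh 5 [31T→68T]: running ratio 35557/242176, sense −
ω_out/ω_in = -35557/242176

-35557/242176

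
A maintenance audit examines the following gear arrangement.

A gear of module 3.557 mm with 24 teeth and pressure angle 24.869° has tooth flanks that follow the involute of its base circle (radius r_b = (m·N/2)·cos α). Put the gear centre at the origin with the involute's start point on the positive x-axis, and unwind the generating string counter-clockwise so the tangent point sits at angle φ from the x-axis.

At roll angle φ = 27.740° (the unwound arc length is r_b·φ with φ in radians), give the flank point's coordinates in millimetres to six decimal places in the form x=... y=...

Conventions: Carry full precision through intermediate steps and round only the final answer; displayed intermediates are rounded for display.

x=43.002239 y=1.430930

class = single-mesh tooth geometry [base-circle involute, m = 3.557, 24T]
pitch radius r_p = m·N/2 = 3.557·24/2 = 42.684000
base radius r_b = r_p·cos α = 42.684000·cos 24.869° = 38.725985
roll angle φ = 27.740° = 0.48415433 rad
x = r_b·(cos φ + φ·sin φ) = 43.002239
y = r_b·(sin φ − φ·cos φ) = 1.430930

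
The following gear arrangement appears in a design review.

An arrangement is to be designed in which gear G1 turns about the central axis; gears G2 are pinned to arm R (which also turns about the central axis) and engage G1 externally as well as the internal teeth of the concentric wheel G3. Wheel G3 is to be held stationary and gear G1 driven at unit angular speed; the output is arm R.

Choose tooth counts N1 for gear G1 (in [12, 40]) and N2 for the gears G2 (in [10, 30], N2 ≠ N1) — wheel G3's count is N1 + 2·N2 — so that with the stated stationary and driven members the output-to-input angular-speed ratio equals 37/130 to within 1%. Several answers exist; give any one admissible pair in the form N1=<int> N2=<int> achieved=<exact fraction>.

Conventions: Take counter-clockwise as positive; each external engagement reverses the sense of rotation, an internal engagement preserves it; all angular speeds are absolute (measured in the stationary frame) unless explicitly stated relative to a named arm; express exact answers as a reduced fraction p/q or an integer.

planetary set to be sized for 37/130 (Willis relation)
Willis with ω_ring = 0: ω_arm/ω_sun = N1/(N1+N3); set equal to 37/130  ⇒  N3/N1 = 1/(37/130) − 1 = 93/37
N3 = N1 + 2·N2  ⇒  N2/N1 = (N3/N1 − 1)/2 = (93/37 − 1)/2 = 28/37
smallest multiple with N1 ≥ 12 and N2 ≥ 10: k = 1  ⇒  N1 = 1·37 = 37, N2 = 1·28 = 28 (N1 ≤ 40, N2 ≤ 30, N2 ≠ N1 ✓), N3 = 37 + 2·28 = 93
check: N1/(N1+N3) with N1 = 37, N3 = 93 gives 37/130; |achieved − target| = 0 ≤ 37/13000 ✓

N1=37 N2=28 achieved=37/130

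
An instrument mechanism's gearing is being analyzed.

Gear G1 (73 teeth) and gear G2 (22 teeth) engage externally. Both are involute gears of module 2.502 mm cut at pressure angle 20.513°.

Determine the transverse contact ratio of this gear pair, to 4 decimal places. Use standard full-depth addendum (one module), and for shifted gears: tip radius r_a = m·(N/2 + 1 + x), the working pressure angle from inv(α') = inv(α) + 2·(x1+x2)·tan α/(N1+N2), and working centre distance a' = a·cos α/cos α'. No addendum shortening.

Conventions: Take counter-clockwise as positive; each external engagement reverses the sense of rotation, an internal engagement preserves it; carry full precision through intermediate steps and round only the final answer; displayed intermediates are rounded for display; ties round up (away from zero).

single-mesh involute tooth geometry (73T engaging 22T at module 2.502)
base radii: r_b1 = 85.532456, r_b2 = 25.776904
tip radii: r_a1 = 93.825000, r_a2 = 30.024000
no profile shift: α' = α, a' = a
action lengths: √(r_a1²−r_b1²) = 38.565913, √(r_a2²−r_b2²) = 15.394537
base pitch p_b = π·m·cos α = 7.361867
CR = (38.565913 + 15.394537 − 118.845000·sin 20.51300°)/7.361867 = 1.672782
contact ratio ≈ 1.6728

1.6728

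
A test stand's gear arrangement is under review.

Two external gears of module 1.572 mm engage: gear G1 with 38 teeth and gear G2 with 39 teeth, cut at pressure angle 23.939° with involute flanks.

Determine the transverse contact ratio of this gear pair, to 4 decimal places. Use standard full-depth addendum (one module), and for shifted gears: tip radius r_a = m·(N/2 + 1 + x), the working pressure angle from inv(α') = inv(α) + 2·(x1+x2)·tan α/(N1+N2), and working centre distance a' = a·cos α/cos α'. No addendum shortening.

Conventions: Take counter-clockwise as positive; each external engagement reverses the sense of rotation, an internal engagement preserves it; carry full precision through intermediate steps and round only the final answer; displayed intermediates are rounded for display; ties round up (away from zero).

1.5425

recognized (one external pair, fixed centres): single-mesh tooth geometry, m = 1.572, N1 = 38, N2 = 39
base radii: r_b1 = 27.298694, r_b2 = 28.017081
tip radii: r_a1 = 31.440000, r_a2 = 32.226000
no profile shift: α' = α, a' = a
action lengths: √(r_a1²−r_b1²) = 15.596631, √(r_a2²−r_b2²) = 15.923513
base pitch p_b = π·m·cos α = 4.513757
CR = (15.596631 + 15.923513 − 60.522000·sin 23.93900°)/4.513757 = 1.542508
contact ratio ≈ 1.5425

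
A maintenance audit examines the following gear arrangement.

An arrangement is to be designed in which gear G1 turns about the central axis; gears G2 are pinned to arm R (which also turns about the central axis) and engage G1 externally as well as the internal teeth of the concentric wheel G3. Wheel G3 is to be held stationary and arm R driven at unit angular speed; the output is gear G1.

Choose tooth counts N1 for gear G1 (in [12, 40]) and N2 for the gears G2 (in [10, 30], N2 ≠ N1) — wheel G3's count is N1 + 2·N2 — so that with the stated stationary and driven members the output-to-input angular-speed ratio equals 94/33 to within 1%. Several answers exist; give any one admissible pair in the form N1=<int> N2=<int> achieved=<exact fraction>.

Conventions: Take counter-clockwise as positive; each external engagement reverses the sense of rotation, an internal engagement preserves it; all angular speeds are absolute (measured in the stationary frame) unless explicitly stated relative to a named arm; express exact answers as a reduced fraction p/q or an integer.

N1=33 N2=14 achieved=94/33

design class (target 94/33): planetary set
Willis with ω_ring = 0: ω_sun/ω_arm = (N1+N3)/N1; set equal to 94/33  ⇒  N3/N1 = 94/33 − 1 = 61/33
N3 = N1 + 2·N2  ⇒  N2/N1 = (N3/N1 − 1)/2 = (61/33 − 1)/2 = 14/33
smallest multiple with N1 ≥ 12 and N2 ≥ 10: k = 1  ⇒  N1 = 1·33 = 33, N2 = 1·14 = 14 (N1 ≤ 40, N2 ≤ 30, N2 ≠ N1 ✓), N3 = 33 + 2·14 = 61
check: (N1+N3)/N1 with N1 = 33, N3 = 61 gives 94/33; |achieved − target| = 0 ≤ 47/1650 ✓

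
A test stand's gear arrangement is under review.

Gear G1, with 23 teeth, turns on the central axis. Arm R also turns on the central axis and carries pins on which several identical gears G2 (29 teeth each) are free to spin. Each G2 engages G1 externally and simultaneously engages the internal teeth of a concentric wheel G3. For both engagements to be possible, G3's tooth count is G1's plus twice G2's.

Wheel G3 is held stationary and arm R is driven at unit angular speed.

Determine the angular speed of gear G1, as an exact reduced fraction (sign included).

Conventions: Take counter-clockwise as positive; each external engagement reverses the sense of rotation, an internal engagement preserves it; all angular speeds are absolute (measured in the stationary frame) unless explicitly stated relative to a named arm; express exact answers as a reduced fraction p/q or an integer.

104/23

recognized (axles ride arm R): planetary set, 23/29/81 teeth
ring teeth: 23 + 2·29 = 81
23(ω_sun−ω_arm) = −81(ω_ring−ω_arm),  ω_ring = 0, ω_arm = 1
ω_sun = 1 − (81/23)(0−1) = 104/23
exact speed ratio = 104/23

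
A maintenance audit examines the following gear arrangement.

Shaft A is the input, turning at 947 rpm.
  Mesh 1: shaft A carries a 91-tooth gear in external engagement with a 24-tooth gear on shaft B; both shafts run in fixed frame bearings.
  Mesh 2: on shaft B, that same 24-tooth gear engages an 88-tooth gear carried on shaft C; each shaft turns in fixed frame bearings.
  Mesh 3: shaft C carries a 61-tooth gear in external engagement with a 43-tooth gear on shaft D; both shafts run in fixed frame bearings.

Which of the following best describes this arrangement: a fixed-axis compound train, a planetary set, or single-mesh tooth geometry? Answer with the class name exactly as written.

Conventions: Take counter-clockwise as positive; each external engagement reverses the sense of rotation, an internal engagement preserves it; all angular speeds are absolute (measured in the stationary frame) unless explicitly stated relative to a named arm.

fixed-axis compound train

class = fixed-axis compound train [3 meshes; 3 ratios multiply, 3 sense flips]
classification: fixed-axis compound train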